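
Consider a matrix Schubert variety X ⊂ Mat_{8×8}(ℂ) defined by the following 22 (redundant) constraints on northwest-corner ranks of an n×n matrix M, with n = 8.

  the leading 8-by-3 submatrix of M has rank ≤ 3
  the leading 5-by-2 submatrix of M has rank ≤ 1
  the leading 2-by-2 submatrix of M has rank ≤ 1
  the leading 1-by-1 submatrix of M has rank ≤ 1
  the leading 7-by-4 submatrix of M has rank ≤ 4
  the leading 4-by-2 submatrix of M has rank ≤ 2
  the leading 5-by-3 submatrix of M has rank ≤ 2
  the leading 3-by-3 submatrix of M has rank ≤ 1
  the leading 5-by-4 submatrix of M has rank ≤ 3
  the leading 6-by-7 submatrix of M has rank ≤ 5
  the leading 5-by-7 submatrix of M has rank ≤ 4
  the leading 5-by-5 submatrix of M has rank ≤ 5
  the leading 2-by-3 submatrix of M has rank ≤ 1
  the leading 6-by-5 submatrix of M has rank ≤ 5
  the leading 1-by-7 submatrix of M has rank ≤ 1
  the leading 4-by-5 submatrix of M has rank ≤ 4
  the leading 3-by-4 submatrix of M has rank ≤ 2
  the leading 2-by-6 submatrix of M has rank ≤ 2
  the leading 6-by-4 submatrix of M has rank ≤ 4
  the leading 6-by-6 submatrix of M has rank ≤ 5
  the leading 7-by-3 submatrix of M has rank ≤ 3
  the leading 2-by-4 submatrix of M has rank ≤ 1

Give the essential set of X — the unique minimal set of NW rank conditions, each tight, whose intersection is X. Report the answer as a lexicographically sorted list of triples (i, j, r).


The tightest implied rank at each (i,j), from the 22 conditions:

  row 1: 1 1 1 1 1 1 1 1
  row 2: 1 1 1 1 2 2 2 2
  row 3: 1 1 1 2 3 3 3 3
  row 4: 1 1 2 3 4 4 4 4
  row 5: 1 1 2 3 4 4 4 5
  row 6: 1 2 3 4 5 5 5 6
  row 7: 1 2 3 4 5 6 6 7
  row 8: 1 2 3 4 5 6 7 8

the unique w with this rank table is (1, 5, 4, 3, 8, 2, 6, 7).

D(w) has 9 cells with 4 SE-corners; essential set:

[(2, 4, 1), (3, 3, 1), (5, 2, 1), (5, 7, 4)]


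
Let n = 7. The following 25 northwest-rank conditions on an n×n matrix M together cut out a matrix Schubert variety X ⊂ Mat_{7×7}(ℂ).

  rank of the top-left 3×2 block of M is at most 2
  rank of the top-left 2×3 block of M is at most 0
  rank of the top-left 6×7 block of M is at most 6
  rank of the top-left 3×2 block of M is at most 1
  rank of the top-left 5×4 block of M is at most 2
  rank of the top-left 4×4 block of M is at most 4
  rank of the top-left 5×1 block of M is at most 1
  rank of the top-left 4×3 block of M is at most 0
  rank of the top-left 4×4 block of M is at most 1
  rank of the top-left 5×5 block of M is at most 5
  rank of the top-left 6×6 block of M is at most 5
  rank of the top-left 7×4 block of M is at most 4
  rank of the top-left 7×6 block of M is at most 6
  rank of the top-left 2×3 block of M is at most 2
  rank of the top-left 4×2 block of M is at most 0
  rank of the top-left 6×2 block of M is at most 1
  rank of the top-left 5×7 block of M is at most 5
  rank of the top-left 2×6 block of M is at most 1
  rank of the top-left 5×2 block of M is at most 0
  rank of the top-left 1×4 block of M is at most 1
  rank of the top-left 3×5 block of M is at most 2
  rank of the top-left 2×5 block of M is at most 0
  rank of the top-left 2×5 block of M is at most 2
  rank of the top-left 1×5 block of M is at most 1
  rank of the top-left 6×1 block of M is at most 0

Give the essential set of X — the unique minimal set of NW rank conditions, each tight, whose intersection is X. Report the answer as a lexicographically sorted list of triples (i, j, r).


Rank table r_w(7×7) implied by the 25 constraints:

  i=1: 0  0  0  0  0  1  1
  i=2: 0  0  0  0  0  1  2
  i=3: 0  0  0  1  1  2  3
  i=4: 0  0  0  1  2  3  4
  i=5: 0  0  1  2  3  4  5
  i=6: 0  1  2  3  4  5  6
  i=7: 1  2  3  4  5  6  7

the unique w with this rank table is (6, 7, 4, 5, 3, 2, 1).

|D(w)|=19, |Ess(w)|=4:

[(2, 5, 0), (4, 3, 0), (5, 2, 0), (6, 1, 0)]


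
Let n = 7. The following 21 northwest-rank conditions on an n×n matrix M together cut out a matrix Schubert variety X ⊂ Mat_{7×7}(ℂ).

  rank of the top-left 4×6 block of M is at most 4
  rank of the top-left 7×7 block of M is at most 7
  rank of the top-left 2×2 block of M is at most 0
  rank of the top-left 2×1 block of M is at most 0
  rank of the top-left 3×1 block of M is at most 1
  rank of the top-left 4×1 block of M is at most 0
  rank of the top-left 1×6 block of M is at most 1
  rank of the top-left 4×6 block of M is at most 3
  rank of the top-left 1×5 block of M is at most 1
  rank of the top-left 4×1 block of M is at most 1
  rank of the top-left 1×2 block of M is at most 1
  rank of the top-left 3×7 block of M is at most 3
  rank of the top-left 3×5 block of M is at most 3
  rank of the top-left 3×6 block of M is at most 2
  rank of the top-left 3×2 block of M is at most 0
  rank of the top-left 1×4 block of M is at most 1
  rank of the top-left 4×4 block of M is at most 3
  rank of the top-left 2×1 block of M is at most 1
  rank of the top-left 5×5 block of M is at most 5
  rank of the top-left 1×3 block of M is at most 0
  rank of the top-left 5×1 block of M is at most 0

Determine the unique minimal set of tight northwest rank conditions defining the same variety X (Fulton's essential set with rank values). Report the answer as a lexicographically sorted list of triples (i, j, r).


Computing R[i][j] = min implied NW-rank bound (n=7, 21 conditions):

  0 | 0 | 0 | 1 | 1 | 1 | 1
  0 | 0 | 1 | 2 | 2 | 2 | 2
  0 | 0 | 1 | 2 | 2 | 2 | 3
  0 | 1 | 2 | 3 | 3 | 3 | 4
  0 | 1 | 2 | 3 | 4 | 4 | 5
  1 | 2 | 3 | 4 | 5 | 5 | 6
  1 | 2 | 3 | 4 | 5 | 6 | 7

the unique w with this rank table is (4, 3, 7, 2, 5, 1, 6).

ℓ(w)=11; the 4 essential cells (i,j,r):

[(1, 3, 0), (3, 2, 0), (3, 6, 2), (5, 1, 0)]


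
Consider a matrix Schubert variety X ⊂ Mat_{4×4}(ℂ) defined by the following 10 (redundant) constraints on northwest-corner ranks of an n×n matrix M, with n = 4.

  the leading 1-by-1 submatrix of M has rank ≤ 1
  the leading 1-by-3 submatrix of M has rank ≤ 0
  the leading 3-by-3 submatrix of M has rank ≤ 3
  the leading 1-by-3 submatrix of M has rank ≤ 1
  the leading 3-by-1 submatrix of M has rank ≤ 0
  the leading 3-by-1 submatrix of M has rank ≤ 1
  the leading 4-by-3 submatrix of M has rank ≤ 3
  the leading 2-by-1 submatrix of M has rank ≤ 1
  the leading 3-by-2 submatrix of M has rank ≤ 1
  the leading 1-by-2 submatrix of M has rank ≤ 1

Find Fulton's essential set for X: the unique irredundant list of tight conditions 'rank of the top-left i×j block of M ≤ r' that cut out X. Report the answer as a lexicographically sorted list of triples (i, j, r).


Rank table r_w(4×4) implied by the 10 constraints:

  R[1]: 0, 0, 0, 1
  R[2]: 0, 1, 1, 2
  R[3]: 0, 1, 2, 3
  R[4]: 1, 2, 3, 4

so w = (4, 2, 3, 1).

Rothe diagram D(w) (5 cells), 2 SE-corners (essential conditions):

[(1, 3, 0), (3, 1, 0)]


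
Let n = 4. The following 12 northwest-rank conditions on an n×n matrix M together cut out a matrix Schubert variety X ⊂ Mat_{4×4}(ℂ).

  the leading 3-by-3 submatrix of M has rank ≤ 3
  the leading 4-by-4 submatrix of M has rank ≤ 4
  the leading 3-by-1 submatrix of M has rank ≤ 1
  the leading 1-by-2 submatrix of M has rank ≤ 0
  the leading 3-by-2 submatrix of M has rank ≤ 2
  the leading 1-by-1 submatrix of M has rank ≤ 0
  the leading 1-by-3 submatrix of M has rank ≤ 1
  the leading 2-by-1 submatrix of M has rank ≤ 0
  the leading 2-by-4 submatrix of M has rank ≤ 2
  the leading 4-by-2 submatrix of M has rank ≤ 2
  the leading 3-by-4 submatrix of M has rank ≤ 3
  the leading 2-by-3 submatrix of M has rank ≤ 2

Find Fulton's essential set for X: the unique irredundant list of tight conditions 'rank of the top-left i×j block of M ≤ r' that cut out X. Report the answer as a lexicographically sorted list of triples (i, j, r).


The tightest implied rank at each (i,j), from the 12 conditions:

  row 1: 0, 0, 1, 1
  row 2: 0, 1, 2, 2
  row 3: 1, 2, 3, 3
  row 4: 1, 2, 3, 4

the unique w with this rank table is (3, 2, 1, 4).

2 SE-corners of the 3-cell Rothe diagram give Ess(w):

[(1, 2, 0), (2, 1, 0)]


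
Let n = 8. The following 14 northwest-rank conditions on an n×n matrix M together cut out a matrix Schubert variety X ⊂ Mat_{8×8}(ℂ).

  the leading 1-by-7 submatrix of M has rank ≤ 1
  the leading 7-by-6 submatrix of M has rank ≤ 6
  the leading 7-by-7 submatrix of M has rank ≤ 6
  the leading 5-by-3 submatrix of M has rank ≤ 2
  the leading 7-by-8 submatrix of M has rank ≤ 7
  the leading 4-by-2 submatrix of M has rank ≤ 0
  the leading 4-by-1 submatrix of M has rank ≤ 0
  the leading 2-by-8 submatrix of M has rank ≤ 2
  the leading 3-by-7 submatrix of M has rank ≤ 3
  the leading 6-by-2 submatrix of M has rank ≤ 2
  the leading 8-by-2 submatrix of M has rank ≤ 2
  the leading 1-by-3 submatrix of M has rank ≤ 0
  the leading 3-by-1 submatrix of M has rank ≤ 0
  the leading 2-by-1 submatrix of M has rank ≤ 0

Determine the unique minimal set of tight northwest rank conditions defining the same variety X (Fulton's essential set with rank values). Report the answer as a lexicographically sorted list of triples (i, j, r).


Reconstructing r_w from the 14 given conditions:

  R[1]: 0 0 0 1 1 1 1 1
  R[2]: 0 0 1 2 2 2 2 2
  R[3]: 0 0 1 2 3 3 3 3
  R[4]: 0 0 1 2 3 4 4 4
  R[5]: 1 1 2 3 4 5 5 5
  R[6]: 1 2 3 4 5 6 6 6
  R[7]: 1 2 3 4 5 6 6 7
  R[8]: 1 2 3 4 5 6 7 8

so w = (4, 3, 5, 6, 1, 2, 8, 7).

|D(w)|=10, |Ess(w)|=3:

[(1, 3, 0), (4, 2, 0), (7, 7, 6)]


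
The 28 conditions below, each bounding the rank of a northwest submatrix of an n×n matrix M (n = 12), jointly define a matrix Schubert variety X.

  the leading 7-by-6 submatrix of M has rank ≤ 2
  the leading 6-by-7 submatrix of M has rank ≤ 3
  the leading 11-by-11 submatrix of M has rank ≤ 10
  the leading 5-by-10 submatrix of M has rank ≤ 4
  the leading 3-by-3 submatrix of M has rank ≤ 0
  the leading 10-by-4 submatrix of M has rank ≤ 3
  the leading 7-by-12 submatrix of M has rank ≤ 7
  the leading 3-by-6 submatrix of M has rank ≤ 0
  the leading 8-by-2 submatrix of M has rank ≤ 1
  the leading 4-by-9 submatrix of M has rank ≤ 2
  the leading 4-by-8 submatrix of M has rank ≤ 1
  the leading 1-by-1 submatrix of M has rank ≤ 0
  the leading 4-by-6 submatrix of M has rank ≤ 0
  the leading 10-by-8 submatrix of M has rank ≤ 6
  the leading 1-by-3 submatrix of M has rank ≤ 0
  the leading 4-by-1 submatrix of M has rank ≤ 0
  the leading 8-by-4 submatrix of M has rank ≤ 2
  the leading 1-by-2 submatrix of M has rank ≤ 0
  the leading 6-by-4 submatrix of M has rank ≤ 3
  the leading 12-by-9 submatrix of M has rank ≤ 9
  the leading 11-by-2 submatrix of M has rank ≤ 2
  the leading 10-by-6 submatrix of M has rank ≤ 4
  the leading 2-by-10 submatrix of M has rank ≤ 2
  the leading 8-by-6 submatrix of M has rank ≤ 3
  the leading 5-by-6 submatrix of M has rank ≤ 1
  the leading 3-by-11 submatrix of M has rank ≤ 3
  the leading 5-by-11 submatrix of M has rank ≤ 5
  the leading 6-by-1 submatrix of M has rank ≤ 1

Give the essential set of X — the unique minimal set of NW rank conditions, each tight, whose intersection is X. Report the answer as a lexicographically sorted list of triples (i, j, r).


Reconstructing r_w from the 28 given conditions:

  row 1: 0 | 0 | 0 | 0 | 0 | 0 | 1 | 1 | 1 | 1 | 1 | 1
  row 2: 0 | 0 | 0 | 0 | 0 | 0 | 1 | 1 | 2 | 2 | 2 | 2
  row 3: 0 | 0 | 0 | 0 | 0 | 0 | 1 | 1 | 2 | 3 | 3 | 3
  row 4: 0 | 0 | 0 | 0 | 0 | 0 | 1 | 1 | 2 | 3 | 4 | 4
  row 5: 1 | 1 | 1 | 1 | 1 | 1 | 2 | 2 | 3 | 4 | 5 | 5
  row 6: 1 | 1 | 2 | 2 | 2 | 2 | 3 | 3 | 4 | 5 | 6 | 6
  row 7: 1 | 1 | 2 | 2 | 2 | 2 | 3 | 4 | 5 | 6 | 7 | 7
  row 8: 1 | 1 | 2 | 2 | 3 | 3 | 4 | 5 | 6 | 7 | 8 | 8
  row 9: 1 | 2 | 3 | 3 | 4 | 4 | 5 | 6 | 7 | 8 | 9 | 9
  row 10: 1 | 2 | 3 | 3 | 4 | 4 | 5 | 6 | 7 | 8 | 9 | 10
  row 11: 1 | 2 | 3 | 4 | 5 | 5 | 6 | 7 | 8 | 9 | 10 | 11
  row 12: 1 | 2 | 3 | 4 | 5 | 6 | 7 | 8 | 9 | 10 | 11 | 12

the unique w with this rank table is (7, 9, 10, 11, 1, 3, 8, 5, 2, 12, 4, 6).

|D(w)|=36, |Ess(w)|=7:

[(4, 6, 0), (4, 8, 1), (7, 6, 2), (8, 2, 1), (8, 4, 2), (10, 4, 3), (10, 6, 4)]


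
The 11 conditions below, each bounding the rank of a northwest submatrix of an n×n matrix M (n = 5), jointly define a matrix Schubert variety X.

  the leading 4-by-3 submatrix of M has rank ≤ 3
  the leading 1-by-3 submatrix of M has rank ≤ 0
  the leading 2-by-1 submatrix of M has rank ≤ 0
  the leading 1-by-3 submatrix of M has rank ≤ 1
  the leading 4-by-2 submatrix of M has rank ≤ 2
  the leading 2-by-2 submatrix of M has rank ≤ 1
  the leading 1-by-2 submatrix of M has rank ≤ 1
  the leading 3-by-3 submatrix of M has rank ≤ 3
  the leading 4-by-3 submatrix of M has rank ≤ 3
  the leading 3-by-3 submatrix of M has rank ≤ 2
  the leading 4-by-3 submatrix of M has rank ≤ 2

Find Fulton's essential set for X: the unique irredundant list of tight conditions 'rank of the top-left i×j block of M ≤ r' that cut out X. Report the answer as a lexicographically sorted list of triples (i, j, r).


The tightest implied rank at each (i,j), from the 11 conditions:

  i=1: 0  0  0  1  1
  i=2: 0  1  1  2  2
  i=3: 1  2  2  3  3
  i=4: 1  2  2  3  4
  i=5: 1  2  3  4  5

the unique w with this rank table is (4, 2, 1, 5, 3).

Rothe diagram D(w) (5 cells), 3 SE-corners (essential conditions):

[(1, 3, 0), (2, 1, 0), (4, 3, 2)]


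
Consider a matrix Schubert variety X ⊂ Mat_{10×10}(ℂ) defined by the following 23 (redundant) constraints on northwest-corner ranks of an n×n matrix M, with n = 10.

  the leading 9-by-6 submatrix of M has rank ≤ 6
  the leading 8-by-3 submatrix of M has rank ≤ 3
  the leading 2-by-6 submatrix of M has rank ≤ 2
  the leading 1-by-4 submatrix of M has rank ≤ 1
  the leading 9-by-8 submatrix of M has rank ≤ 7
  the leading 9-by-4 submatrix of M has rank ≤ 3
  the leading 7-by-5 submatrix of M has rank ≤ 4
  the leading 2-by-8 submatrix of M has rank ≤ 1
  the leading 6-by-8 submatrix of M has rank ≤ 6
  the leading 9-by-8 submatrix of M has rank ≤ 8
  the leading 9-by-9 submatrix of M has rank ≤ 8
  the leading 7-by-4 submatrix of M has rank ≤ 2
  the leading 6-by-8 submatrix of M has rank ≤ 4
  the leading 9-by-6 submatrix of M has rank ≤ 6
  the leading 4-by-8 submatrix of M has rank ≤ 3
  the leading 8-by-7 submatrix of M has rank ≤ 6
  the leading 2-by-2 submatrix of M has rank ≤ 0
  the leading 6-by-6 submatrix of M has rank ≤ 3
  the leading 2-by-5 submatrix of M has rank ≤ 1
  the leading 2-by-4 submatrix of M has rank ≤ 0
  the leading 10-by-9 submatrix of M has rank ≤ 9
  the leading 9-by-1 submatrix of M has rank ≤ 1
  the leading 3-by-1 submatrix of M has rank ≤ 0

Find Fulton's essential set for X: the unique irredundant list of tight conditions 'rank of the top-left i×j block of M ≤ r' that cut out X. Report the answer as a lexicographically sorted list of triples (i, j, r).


Recovering R(i,j) via the rank-extension bound from the 23 conditions:

  R[1]: 0 | 0 | 0 | 0 | 1 | 1 | 1 | 1 | 1 | 1
  R[2]: 0 | 0 | 0 | 0 | 1 | 1 | 1 | 1 | 2 | 2
  R[3]: 0 | 1 | 1 | 1 | 2 | 2 | 2 | 2 | 3 | 3
  R[4]: 1 | 2 | 2 | 2 | 3 | 3 | 3 | 3 | 4 | 4
  R[5]: 1 | 2 | 2 | 2 | 3 | 3 | 4 | 4 | 5 | 5
  R[6]: 1 | 2 | 2 | 2 | 3 | 3 | 4 | 4 | 5 | 6
  R[7]: 1 | 2 | 2 | 2 | 3 | 4 | 5 | 5 | 6 | 7
  R[8]: 1 | 2 | 3 | 3 | 4 | 5 | 6 | 6 | 7 | 8
  R[9]: 1 | 2 | 3 | 3 | 4 | 5 | 6 | 7 | 8 | 9
  R[10]: 1 | 2 | 3 | 4 | 5 | 6 | 7 | 8 | 9 | 10

second differences of R give the permutation w = (5, 9, 2, 1, 7, 10, 6, 3, 8, 4).

7 SE-corners of the 22-cell Rothe diagram give Ess(w):

[(2, 4, 0), (2, 8, 1), (3, 1, 0), (6, 6, 3), (6, 8, 4), (7, 4, 2), (9, 4, 3)]


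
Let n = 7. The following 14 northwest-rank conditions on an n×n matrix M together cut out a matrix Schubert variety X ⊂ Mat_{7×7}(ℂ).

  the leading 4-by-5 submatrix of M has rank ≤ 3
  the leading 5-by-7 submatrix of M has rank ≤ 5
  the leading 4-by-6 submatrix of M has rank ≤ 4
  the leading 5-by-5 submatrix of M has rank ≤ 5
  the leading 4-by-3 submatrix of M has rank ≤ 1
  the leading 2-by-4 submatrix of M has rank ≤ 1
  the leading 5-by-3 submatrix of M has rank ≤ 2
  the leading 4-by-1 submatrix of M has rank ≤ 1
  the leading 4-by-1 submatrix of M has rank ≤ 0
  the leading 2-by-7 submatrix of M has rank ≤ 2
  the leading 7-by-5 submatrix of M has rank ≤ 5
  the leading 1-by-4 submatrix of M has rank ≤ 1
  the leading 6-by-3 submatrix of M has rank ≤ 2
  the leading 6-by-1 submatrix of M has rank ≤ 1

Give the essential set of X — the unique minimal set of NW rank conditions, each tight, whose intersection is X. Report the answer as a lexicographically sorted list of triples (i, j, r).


Reconstructing r_w from the 14 given conditions:

  0  1  1  1  1  1  1
  0  1  1  1  2  2  2
  0  1  1  2  3  3  3
  0  1  1  2  3  4  4
  1  2  2  3  4  5  5
  1  2  2  3  4  5  6
  1  2  3  4  5  6  7

giving w = (2, 5, 4, 6, 1, 7, 3) via Δ²R.

Rothe diagram D(w) (9 cells), 4 SE-corners (essential conditions):

[(2, 4, 1), (4, 1, 0), (4, 3, 1), (6, 3, 2)]


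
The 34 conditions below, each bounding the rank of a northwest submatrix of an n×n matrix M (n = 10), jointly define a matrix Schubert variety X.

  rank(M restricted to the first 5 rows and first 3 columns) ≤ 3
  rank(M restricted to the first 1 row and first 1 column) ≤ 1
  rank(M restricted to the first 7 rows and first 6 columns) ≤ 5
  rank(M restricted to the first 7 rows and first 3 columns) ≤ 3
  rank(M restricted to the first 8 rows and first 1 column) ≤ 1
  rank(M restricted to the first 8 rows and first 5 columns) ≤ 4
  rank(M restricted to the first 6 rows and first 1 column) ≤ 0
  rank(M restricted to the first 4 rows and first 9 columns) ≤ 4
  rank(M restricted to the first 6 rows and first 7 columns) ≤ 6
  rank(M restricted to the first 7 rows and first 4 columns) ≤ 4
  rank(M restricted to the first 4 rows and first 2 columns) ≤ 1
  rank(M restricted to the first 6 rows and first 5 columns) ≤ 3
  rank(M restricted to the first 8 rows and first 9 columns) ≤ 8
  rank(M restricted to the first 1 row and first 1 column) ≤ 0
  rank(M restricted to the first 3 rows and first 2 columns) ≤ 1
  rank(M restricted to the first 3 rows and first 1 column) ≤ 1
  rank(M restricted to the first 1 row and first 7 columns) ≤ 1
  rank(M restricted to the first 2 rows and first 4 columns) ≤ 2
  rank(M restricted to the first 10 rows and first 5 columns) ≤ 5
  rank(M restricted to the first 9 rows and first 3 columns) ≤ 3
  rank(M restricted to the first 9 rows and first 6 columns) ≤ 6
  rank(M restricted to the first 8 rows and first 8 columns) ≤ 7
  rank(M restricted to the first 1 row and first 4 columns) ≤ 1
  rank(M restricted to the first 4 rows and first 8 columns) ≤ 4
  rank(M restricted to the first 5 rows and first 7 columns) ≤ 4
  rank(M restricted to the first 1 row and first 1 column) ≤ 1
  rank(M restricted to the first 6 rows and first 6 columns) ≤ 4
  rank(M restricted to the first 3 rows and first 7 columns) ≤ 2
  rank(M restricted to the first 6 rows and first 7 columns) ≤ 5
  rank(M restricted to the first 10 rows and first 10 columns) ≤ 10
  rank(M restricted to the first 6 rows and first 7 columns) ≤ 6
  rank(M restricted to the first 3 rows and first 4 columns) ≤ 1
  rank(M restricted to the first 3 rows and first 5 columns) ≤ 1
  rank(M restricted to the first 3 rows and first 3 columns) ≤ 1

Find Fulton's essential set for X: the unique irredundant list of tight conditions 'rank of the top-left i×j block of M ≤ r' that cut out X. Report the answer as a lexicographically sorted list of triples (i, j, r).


Recovering R(i,j) via the rank-extension bound from the 34 conditions:

  R[1]: 0 1 1 1 1 1 1 1 1 1
  R[2]: 0 1 1 1 1 2 2 2 2 2
  R[3]: 0 1 1 1 1 2 2 3 3 3
  R[4]: 0 1 2 2 2 3 3 4 4 4
  R[5]: 0 1 2 3 3 4 4 5 5 5
  R[6]: 0 1 2 3 3 4 5 6 6 6
  R[7]: 1 2 3 4 4 5 6 7 7 7
  R[8]: 1 2 3 4 4 5 6 7 8 8
  R[9]: 1 2 3 4 5 6 7 8 9 9
  R[10]: 1 2 3 4 5 6 7 8 9 10

hence w(1..10) = (2, 6, 8, 3, 4, 7, 1, 9, 5, 10).

ℓ(w)=15; the 5 essential cells (i,j,r):

[(3, 5, 1), (3, 7, 2), (6, 1, 0), (6, 5, 3), (8, 5, 4)]


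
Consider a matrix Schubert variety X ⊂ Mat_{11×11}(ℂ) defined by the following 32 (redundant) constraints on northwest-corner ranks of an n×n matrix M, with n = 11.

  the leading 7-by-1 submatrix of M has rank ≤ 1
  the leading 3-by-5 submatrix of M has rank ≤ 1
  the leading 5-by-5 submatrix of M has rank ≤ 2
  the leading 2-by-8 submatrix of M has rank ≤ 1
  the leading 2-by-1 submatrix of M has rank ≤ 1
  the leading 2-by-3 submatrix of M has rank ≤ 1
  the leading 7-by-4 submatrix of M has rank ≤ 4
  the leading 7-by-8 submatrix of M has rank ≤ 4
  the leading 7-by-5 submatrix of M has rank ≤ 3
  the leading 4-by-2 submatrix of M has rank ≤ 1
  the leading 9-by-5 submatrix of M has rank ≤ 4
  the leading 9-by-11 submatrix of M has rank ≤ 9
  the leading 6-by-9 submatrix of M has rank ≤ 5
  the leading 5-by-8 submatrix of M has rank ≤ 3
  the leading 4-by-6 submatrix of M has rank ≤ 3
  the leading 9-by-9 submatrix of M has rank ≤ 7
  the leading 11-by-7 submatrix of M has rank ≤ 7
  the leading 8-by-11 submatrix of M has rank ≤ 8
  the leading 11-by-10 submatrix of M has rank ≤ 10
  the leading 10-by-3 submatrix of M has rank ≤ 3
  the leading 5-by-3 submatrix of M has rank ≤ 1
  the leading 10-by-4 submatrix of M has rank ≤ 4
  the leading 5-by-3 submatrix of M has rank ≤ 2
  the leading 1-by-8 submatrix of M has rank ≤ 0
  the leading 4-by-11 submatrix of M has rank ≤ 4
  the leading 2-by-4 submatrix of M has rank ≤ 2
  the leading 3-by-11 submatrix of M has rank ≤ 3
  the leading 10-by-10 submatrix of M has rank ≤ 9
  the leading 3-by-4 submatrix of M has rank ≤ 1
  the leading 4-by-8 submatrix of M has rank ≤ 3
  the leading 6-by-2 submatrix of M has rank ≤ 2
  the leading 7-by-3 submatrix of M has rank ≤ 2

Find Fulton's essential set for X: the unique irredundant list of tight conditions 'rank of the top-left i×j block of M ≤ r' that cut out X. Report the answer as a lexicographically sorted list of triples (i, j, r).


Recovering R(i,j) via the rank-extension bound from the 32 conditions:

  0 0 0 0 0 0 0 0 1 1 1
  1 1 1 1 1 1 1 1 2 2 2
  1 1 1 1 1 2 2 2 3 3 3
  1 1 1 2 2 3 3 3 4 4 4
  1 1 1 2 2 3 3 3 4 5 5
  1 2 2 3 3 4 4 4 5 6 6
  1 2 2 3 3 4 4 4 5 6 7
  1 2 3 4 4 5 5 5 6 7 8
  1 2 3 4 4 5 6 6 7 8 9
  1 2 3 4 5 6 7 7 8 9 10
  1 2 3 4 5 6 7 8 9 10 11

hence w(1..11) = (9, 1, 6, 4, 10, 2, 11, 3, 7, 5, 8).

D(w) has 24 cells with 9 SE-corners; essential set:

[(1, 8, 0), (3, 5, 1), (5, 3, 1), (5, 5, 2), (5, 8, 3), (7, 3, 2), (7, 5, 3), (7, 8, 4), (9, 5, 4)]


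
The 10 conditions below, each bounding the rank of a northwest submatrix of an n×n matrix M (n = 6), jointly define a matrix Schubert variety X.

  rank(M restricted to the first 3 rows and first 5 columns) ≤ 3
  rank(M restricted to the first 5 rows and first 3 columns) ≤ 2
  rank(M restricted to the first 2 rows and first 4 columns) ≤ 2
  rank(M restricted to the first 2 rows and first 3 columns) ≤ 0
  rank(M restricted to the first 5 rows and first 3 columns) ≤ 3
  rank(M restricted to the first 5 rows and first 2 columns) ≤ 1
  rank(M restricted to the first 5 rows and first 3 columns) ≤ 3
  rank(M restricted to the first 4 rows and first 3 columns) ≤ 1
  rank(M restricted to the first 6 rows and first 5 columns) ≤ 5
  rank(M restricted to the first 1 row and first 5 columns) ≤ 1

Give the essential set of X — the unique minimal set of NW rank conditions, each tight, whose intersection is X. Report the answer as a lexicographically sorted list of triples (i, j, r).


Propagating the 10 rank bounds to every northwest block:

  row 1: 0 0 0 1 1 1
  row 2: 0 0 0 1 2 2
  row 3: 1 1 1 2 3 3
  row 4: 1 1 1 2 3 4
  row 5: 1 1 2 3 4 5
  row 6: 1 2 3 4 5 6

hence w(1..6) = (4, 5, 1, 6, 3, 2).

ℓ(w)=9; the 3 essential cells (i,j,r):

[(2, 3, 0), (4, 3, 1), (5, 2, 1)]


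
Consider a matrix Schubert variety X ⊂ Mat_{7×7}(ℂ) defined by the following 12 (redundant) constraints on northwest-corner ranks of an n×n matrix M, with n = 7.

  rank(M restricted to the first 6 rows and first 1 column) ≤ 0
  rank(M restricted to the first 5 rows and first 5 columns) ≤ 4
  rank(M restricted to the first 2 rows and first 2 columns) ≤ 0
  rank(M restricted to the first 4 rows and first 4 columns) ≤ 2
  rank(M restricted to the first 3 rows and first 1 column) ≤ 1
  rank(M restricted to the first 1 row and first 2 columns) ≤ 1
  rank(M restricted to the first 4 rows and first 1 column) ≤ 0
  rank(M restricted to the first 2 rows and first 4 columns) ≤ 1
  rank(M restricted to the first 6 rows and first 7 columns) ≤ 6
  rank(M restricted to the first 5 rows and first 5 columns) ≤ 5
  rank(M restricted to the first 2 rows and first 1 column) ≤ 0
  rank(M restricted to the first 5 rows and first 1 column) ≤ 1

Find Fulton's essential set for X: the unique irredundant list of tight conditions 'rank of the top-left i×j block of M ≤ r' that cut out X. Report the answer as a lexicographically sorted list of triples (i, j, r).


The tightest implied rank at each (i,j), from the 12 conditions:

  i=1: 0  0  1  1  1  1  1
  i=2: 0  0  1  1  2  2  2
  i=3: 0  1  2  2  3  3  3
  i=4: 0  1  2  2  3  4  4
  i=5: 0  1  2  3  4  5  5
  i=6: 0  1  2  3  4  5  6
  i=7: 1  2  3  4  5  6  7

second differences of R give the permutation w = (3, 5, 2, 6, 4, 7, 1).

ℓ(w)=10; the 4 essential cells (i,j,r):

[(2, 2, 0), (2, 4, 1), (4, 4, 2), (6, 1, 0)]


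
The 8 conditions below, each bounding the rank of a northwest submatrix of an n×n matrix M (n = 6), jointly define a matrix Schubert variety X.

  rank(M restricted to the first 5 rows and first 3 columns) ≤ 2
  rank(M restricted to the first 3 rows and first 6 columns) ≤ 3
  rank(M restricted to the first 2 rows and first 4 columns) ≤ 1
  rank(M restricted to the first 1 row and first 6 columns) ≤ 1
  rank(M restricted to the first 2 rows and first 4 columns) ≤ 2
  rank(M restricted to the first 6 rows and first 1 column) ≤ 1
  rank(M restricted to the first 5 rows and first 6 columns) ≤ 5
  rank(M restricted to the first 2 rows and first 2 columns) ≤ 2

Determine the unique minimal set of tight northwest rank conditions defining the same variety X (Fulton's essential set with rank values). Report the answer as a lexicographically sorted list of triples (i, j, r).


Recovering R(i,j) via the rank-extension bound from the 8 conditions:

  row 1: 1 | 1 | 1 | 1 | 1 | 1
  row 2: 1 | 1 | 1 | 1 | 2 | 2
  row 3: 1 | 2 | 2 | 2 | 3 | 3
  row 4: 1 | 2 | 2 | 3 | 4 | 4
  row 5: 1 | 2 | 2 | 3 | 4 | 5
  row 6: 1 | 2 | 3 | 4 | 5 | 6

second differences of R give the permutation w = (1, 5, 2, 4, 6, 3).

Rothe diagram D(w) (5 cells), 2 SE-corners (essential conditions):

[(2, 4, 1), (5, 3, 2)]


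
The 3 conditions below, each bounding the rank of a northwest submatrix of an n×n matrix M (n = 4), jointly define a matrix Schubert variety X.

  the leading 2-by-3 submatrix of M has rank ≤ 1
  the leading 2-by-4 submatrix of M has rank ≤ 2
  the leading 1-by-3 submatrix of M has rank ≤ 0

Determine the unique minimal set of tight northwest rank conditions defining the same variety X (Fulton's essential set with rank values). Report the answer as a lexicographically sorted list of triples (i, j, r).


Reconstructing r_w from the 3 given conditions:

  row 1: 0, 0, 0, 1
  row 2: 1, 1, 1, 2
  row 3: 1, 2, 2, 3
  row 4: 1, 2, 3, 4

giving w = (4, 1, 2, 3) via Δ²R.

Rothe diagram D(w) (3 cells), 1 SE-corner (essential condition):

[(1, 3, 0)]


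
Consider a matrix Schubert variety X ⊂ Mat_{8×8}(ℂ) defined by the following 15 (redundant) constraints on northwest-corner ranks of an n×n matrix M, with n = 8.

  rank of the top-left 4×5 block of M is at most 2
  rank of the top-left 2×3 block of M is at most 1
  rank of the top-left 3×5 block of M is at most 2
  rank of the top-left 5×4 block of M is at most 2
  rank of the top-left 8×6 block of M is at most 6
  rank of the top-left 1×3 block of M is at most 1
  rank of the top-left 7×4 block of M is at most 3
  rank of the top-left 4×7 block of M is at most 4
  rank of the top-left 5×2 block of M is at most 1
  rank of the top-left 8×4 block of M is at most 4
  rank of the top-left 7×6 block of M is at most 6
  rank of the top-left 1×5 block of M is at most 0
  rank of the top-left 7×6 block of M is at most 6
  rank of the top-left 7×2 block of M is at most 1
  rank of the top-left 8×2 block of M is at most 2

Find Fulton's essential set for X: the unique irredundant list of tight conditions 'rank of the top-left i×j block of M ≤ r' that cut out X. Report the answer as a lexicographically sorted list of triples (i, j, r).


Recovering R(i,j) via the rank-extension bound from the 15 conditions:

  R[1]: 0, 0, 0, 0, 0, 1, 1, 1
  R[2]: 1, 1, 1, 1, 1, 2, 2, 2
  R[3]: 1, 1, 2, 2, 2, 3, 3, 3
  R[4]: 1, 1, 2, 2, 2, 3, 4, 4
  R[5]: 1, 1, 2, 2, 3, 4, 5, 5
  R[6]: 1, 1, 2, 3, 4, 5, 6, 6
  R[7]: 1, 1, 2, 3, 4, 5, 6, 7
  R[8]: 1, 2, 3, 4, 5, 6, 7, 8

hence w(1..8) = (6, 1, 3, 7, 5, 4, 8, 2).

|D(w)|=13, |Ess(w)|=4:

[(1, 5, 0), (4, 5, 2), (5, 4, 2), (7, 2, 1)]


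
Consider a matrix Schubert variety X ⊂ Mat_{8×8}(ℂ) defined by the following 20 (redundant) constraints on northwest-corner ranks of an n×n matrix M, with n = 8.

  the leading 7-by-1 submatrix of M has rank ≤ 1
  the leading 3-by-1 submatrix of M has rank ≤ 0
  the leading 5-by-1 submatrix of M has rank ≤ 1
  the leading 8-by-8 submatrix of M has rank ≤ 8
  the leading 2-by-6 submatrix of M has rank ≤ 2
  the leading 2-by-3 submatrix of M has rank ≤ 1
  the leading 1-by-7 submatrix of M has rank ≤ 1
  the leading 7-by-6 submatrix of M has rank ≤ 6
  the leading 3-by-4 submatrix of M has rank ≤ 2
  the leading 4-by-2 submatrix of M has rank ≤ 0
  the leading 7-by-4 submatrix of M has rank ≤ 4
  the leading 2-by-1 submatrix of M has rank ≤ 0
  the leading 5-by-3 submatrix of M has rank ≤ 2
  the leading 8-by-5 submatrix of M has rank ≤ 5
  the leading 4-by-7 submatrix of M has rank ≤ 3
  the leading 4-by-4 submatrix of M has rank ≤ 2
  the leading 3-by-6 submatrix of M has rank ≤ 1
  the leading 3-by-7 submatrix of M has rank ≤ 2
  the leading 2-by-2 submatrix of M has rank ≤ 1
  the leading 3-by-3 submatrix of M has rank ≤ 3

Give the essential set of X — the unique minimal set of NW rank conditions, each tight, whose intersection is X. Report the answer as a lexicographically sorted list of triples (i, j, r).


The tightest implied rank at each (i,j), from the 20 conditions:

  row 1: 0  0  1  1  1  1  1  1
  row 2: 0  0  1  1  1  1  2  2
  row 3: 0  0  1  1  1  1  2  3
  row 4: 0  0  1  2  2  2  3  4
  row 5: 1  1  2  3  3  3  4  5
  row 6: 1  2  3  4  4  4  5  6
  row 7: 1  2  3  4  5  5  6  7
  row 8: 1  2  3  4  5  6  7  8

giving w = (3, 7, 8, 4, 1, 2, 5, 6) via Δ²R.

D(w) has 14 cells with 2 SE-corners; essential set:

[(3, 6, 1), (4, 2, 0)]


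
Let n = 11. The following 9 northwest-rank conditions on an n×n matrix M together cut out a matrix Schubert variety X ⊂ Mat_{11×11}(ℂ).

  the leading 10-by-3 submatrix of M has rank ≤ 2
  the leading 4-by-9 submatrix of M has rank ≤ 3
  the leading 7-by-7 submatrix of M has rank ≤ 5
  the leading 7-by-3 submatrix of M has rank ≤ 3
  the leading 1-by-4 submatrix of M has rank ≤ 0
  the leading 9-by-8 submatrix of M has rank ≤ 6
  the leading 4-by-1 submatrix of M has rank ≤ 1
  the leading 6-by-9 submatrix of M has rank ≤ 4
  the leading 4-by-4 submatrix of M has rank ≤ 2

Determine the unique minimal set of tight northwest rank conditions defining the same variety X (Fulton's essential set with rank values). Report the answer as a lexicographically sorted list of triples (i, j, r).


The tightest implied rank at each (i,j), from the 9 conditions:

  row 1: 0 0 0 0 1 1 1 1 1 1 1
  row 2: 1 1 1 1 2 2 2 2 2 2 2
  row 3: 1 2 2 2 3 3 3 3 3 3 3
  row 4: 1 2 2 2 3 3 3 3 3 4 4
  row 5: 1 2 2 3 4 4 4 4 4 5 5
  row 6: 1 2 2 3 4 4 4 4 4 5 6
  row 7: 1 2 2 3 4 5 5 5 5 6 7
  row 8: 1 2 2 3 4 5 6 6 6 7 8
  row 9: 1 2 2 3 4 5 6 6 7 8 9
  row 10: 1 2 2 3 4 5 6 7 8 9 10
  row 11: 1 2 3 4 5 6 7 8 9 10 11

reading off 1-entries of Δ²R: w = (5, 1, 2, 10, 4, 11, 6, 7, 9, 8, 3).

|D(w)|=21, |Ess(w)|=6:

[(1, 4, 0), (4, 4, 2), (4, 9, 3), (6, 9, 4), (9, 8, 6), (10, 3, 2)]


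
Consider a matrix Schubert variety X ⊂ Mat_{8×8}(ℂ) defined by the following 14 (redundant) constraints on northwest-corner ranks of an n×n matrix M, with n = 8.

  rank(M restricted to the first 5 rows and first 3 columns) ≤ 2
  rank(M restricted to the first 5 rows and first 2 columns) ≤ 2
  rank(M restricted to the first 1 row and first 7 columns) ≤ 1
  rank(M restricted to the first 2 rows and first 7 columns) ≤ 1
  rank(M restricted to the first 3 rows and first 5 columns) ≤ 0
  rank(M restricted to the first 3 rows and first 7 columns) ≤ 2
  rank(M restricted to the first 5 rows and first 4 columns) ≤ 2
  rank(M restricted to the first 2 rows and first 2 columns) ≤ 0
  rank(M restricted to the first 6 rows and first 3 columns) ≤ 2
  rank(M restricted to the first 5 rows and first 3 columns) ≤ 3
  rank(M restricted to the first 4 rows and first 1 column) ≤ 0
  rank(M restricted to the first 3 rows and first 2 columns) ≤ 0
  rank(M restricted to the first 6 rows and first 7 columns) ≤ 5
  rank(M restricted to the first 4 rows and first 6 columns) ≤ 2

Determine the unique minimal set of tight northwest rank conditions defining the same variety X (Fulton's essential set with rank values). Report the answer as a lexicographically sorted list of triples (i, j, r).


Recovering R(i,j) via the rank-extension bound from the 14 conditions:

  0 0 0 0 0 1 1 1
  0 0 0 0 0 1 1 2
  0 0 0 0 0 1 2 3
  0 1 1 1 1 2 3 4
  1 2 2 2 2 3 4 5
  1 2 2 3 3 4 5 6
  1 2 3 4 4 5 6 7
  1 2 3 4 5 6 7 8

hence w(1..8) = (6, 8, 7, 2, 1, 4, 3, 5).

ℓ(w)=18; the 4 essential cells (i,j,r):

[(2, 7, 1), (3, 5, 0), (4, 1, 0), (6, 3, 2)]


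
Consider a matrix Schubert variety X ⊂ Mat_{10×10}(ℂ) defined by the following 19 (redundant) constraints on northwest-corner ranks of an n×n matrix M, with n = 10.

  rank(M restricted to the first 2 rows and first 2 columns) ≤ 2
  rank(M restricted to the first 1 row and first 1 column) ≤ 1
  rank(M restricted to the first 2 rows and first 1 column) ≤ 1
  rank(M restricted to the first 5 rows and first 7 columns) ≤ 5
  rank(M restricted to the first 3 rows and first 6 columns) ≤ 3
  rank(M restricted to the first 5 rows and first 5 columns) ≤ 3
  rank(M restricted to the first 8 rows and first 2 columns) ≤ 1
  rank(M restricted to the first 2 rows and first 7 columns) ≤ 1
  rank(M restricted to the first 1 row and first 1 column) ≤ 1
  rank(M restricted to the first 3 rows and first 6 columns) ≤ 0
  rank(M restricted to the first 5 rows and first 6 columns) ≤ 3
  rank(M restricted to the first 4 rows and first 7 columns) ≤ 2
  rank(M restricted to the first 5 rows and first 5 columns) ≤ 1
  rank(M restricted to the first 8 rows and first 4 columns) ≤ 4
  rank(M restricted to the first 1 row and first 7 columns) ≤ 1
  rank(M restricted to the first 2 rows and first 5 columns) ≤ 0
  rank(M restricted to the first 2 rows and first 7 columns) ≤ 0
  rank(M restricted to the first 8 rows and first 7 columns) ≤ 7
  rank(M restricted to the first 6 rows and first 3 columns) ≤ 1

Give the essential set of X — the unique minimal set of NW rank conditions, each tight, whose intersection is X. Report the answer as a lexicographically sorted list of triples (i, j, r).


Rank table r_w(10×10) implied by the 19 constraints:

  i=1: 0 0 0 0 0 0 0 1 1 1
  i=2: 0 0 0 0 0 0 0 1 2 2
  i=3: 0 0 0 0 0 0 1 2 3 3
  i=4: 1 1 1 1 1 1 2 3 4 4
  i=5: 1 1 1 1 1 2 3 4 5 5
  i=6: 1 1 1 2 2 3 4 5 6 6
  i=7: 1 1 2 3 3 4 5 6 7 7
  i=8: 1 1 2 3 4 5 6 7 8 8
  i=9: 1 2 3 4 5 6 7 8 9 9
  i=10: 1 2 3 4 5 6 7 8 9 10

hence w(1..10) = (8, 9, 7, 1, 6, 4, 3, 5, 2, 10).

Fulton essential set (5 of the 28 Rothe cells):

[(2, 7, 0), (3, 6, 0), (5, 5, 1), (6, 3, 1), (8, 2, 1)]


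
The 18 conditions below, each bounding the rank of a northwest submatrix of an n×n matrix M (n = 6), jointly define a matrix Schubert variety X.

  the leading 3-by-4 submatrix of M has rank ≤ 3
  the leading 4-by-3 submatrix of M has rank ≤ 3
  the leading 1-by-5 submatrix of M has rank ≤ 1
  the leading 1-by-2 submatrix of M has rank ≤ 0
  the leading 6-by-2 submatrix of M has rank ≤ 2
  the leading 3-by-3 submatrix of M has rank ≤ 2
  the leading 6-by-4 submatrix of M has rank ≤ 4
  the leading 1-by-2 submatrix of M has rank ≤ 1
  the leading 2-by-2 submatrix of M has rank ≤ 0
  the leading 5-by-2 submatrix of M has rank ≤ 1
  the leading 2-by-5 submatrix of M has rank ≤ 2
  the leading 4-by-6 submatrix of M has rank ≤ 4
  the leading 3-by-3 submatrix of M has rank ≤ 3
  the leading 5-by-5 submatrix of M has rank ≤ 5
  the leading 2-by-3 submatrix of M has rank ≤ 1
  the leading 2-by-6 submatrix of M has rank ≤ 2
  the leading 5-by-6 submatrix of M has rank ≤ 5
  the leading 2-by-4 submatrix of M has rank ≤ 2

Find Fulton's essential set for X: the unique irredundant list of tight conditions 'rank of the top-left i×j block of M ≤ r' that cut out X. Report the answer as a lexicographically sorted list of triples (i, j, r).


Propagating the 18 rank bounds to every northwest block:

  row 1: 0 0 1 1 1 1
  row 2: 0 0 1 2 2 2
  row 3: 1 1 2 3 3 3
  row 4: 1 1 2 3 4 4
  row 5: 1 1 2 3 4 5
  row 6: 1 2 3 4 5 6

hence w(1..6) = (3, 4, 1, 5, 6, 2).

D(w) has 6 cells with 2 SE-corners; essential set:

[(2, 2, 0), (5, 2, 1)]


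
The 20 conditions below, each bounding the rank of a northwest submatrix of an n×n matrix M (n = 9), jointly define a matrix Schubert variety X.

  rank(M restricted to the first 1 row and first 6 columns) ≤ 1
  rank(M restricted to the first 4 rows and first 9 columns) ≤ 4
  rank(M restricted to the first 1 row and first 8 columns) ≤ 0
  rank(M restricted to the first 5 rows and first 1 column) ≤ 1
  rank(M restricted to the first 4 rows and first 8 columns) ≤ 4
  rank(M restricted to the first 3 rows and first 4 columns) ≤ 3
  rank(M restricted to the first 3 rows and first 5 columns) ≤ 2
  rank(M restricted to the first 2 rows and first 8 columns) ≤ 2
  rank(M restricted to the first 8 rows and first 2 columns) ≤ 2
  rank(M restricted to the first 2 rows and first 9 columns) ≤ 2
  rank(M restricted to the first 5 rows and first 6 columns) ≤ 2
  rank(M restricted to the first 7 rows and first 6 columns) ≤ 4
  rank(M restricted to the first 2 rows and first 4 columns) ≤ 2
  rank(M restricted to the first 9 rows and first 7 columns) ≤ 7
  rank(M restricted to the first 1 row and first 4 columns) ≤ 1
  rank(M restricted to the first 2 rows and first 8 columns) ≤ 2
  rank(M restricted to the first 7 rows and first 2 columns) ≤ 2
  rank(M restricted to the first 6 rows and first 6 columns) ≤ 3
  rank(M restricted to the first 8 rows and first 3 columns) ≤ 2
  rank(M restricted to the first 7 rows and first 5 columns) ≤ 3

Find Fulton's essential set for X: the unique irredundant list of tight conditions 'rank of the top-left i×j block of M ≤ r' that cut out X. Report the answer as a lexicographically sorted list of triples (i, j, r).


Rank table r_w(9×9) implied by the 20 constraints:

  R[1]: 0 0 0 0 0 0 0 0 1
  R[2]: 1 1 1 1 1 1 1 1 2
  R[3]: 1 2 2 2 2 2 2 2 3
  R[4]: 1 2 2 2 2 2 3 3 4
  R[5]: 1 2 2 2 2 2 3 4 5
  R[6]: 1 2 2 3 3 3 4 5 6
  R[7]: 1 2 2 3 3 4 5 6 7
  R[8]: 1 2 2 3 4 5 6 7 8
  R[9]: 1 2 3 4 5 6 7 8 9

giving w = (9, 1, 2, 7, 8, 4, 6, 5, 3) via Δ²R.

Rothe diagram D(w) (20 cells), 4 SE-corners (essential conditions):

[(1, 8, 0), (5, 6, 2), (7, 5, 3), (8, 3, 2)]


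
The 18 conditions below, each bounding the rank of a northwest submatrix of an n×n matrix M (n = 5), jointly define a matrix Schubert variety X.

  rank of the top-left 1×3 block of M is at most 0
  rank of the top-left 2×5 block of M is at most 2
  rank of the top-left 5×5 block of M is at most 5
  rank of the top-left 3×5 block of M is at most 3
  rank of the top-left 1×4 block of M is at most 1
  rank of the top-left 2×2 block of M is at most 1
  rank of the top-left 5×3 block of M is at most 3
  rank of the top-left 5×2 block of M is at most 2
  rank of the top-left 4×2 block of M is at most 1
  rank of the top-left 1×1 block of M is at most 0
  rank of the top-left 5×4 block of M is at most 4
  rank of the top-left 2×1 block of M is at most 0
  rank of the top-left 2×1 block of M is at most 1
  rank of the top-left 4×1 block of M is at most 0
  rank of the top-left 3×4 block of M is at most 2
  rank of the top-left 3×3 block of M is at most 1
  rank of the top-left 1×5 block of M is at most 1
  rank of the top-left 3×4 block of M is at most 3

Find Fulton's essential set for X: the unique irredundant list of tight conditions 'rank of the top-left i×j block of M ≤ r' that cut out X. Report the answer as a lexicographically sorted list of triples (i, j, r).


Reconstructing r_w from the 18 given conditions:

  0, 0, 0, 1, 1
  0, 1, 1, 2, 2
  0, 1, 1, 2, 3
  0, 1, 2, 3, 4
  1, 2, 3, 4, 5

the unique w with this rank table is (4, 2, 5, 3, 1).

Rothe diagram D(w) (7 cells), 3 SE-corners (essential conditions):

[(1, 3, 0), (3, 3, 1), (4, 1, 0)]
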